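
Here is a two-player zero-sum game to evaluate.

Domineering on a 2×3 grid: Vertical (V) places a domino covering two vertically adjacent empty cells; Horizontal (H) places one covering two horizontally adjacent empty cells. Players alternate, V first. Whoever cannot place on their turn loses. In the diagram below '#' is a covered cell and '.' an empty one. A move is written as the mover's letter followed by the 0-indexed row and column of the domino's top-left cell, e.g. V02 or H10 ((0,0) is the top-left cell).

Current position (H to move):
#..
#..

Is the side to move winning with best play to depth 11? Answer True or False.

H winning at [#../#..]: True

[#../#..] H move#1: H01:+1/###/#..*, H11:+1/#../###
[###/#..] end (terminal -1, V#2); searched #../#.. to 11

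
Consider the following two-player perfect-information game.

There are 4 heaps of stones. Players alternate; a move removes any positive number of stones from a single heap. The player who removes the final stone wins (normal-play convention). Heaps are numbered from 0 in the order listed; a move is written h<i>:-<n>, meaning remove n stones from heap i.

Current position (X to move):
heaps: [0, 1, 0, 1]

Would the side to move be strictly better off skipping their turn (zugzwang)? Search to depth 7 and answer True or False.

p1 X@[(0,1,0,1)]: h1:-1[(0,0,0,1)]-1* h3:-1[(0,1,0,0)]-1
p2 O@[(0,0,0,1)]: h3:-1[(0,0,0,0)]+1*
p3 X@[(0,0,0,0)] terminal -1; root [(0,1,0,1)] d7
pass branch (O moves first from the same position):
  | p1 O@[(0,1,0,1)]: h1:-1[(0,0,0,1)]-1* h3:-1[(0,1,0,0)]-1
  | p2 X@[(0,0,0,1)]: h3:-1[(0,0,0,0)]+1*
  | p3 O@[(0,0,0,0)] terminal -1; root [(0,1,0,1)] d7
X moving scores -1; X passing scores +1

zugzwang((0,1,0,1), X) = True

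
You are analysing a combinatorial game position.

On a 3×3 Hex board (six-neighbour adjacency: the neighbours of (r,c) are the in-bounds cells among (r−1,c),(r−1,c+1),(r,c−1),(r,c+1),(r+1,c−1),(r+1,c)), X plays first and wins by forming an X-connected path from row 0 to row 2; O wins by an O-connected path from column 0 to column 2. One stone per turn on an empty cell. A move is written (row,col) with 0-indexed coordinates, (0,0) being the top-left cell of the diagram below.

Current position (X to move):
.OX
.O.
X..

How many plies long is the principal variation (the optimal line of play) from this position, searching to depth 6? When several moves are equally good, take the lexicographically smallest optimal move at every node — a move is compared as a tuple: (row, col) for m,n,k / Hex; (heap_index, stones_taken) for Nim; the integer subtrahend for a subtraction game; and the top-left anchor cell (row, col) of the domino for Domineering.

PV length from [.OX/.O./X..]: 5 plies

[.OX/.O./X..] X move#1: (0,0):+1/XOX/.O./X..*, (1,0):+1/.OX/XO./X.., (1,2):+1/.OX/.OX/X.., (2,1):-1/.OX/.O./XX., (2,2):-1/.OX/.O./X.X
[XOX/.O./X..] O move#2: (1,0):-1/XOX/OO./X..*, (1,2):-1/XOX/.OO/X.., (2,1):-1/XOX/.O./XO., (2,2):-1/XOX/.O./X.O
[XOX/OO./X..] X move#3: (1,2):+1/XOX/OOX/X..*, (2,1):-1/XOX/OO./XX., (2,2):-1/XOX/OO./X.X
[XOX/OOX/X..] O move#4: (2,1):-1/XOX/OOX/XO.*, (2,2):-1/XOX/OOX/X.O
[XOX/OOX/XO.] X move#5: (2,2):+1/XOX/OOX/XOX*
[XOX/OOX/XOX] end (terminal -1, O#6); searched .OX/.O./X.. to 6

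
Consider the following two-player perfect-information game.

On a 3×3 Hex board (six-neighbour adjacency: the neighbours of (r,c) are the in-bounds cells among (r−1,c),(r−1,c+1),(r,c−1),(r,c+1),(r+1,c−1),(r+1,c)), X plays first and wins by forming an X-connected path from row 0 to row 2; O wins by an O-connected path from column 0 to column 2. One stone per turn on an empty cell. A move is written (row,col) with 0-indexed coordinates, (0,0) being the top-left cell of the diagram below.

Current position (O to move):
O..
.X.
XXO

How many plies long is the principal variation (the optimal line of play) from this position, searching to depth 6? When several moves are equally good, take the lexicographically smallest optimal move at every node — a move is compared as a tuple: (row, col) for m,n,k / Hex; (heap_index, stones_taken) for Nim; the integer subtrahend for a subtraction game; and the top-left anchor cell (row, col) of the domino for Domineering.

PV length from [O../.X./XXO]: 2 plies

ply 1, O at O../.X./XXO | (0,1)=-1→OO./.X./XXO*; (0,2)=-1→O.O/.X./XXO; (1,0)=-1→O../OX./XXO; (1,2)=-1→O../.XO/XXO
ply 2, X at OO./.X./XXO | (0,2)=+1→OOX/.X./XXO*; (1,0)=-1→OO./XX./XXO; (1,2)=-1→OO./.XX/XXO
ply 3: OOX/.X./XXO is terminal -1 (O); from O../.X./XXO depth 6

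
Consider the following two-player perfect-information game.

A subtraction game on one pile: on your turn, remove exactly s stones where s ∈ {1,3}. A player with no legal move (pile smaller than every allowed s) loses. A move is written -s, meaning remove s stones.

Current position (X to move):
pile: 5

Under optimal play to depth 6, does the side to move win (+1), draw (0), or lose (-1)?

ply 1, X at 5 | -1=+1→4*; -3=+1→2
ply 2, O at 4 | -1=-1→3*; -3=-1→1
ply 3, X at 3 | -1=+1→2*; -3=+1→0
ply 4, O at 2 | -1=-1→1*
ply 5, X at 1 | -1=+1→0*
ply 6: 0 is terminal -1 (O); from 5 depth 6

value(5, X) = +1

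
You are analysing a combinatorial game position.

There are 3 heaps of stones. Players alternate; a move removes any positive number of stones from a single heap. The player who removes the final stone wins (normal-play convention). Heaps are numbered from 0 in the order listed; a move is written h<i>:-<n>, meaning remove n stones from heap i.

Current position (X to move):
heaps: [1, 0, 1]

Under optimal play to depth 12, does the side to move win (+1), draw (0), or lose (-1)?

value((1,0,1), X) = -1

p1 X@[(1,0,1)]: h0:-1[(0,0,1)]-1* h2:-1[(1,0,0)]-1
p2 O@[(0,0,1)]: h2:-1[(0,0,0)]+1*
p3 X@[(0,0,0)] terminal -1; root [(1,0,1)] d12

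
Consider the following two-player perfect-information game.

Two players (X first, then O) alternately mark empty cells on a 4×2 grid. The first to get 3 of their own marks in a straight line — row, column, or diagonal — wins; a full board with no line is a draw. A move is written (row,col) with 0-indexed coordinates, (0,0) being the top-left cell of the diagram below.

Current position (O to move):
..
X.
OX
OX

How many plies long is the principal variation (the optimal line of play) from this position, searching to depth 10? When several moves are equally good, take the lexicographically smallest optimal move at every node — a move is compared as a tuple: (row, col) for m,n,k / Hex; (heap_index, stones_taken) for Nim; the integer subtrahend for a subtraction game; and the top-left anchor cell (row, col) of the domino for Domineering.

PV length from [../X./OX/OX]: 3 plies

ply 1, O at ../X./OX/OX | (0,0)=-1→O./X./OX/OX; (0,1)=-1→.O/X./OX/OX; (1,1)=+0→../XO/OX/OX*
ply 2, X at ../XO/OX/OX | (0,0)=+0→X./XO/OX/OX*; (0,1)=+0→.X/XO/OX/OX
ply 3, O at X./XO/OX/OX | (0,1)=+0→XO/XO/OX/OX*
ply 4: XO/XO/OX/OX is terminal +0 (X); from ../X./OX/OX depth 10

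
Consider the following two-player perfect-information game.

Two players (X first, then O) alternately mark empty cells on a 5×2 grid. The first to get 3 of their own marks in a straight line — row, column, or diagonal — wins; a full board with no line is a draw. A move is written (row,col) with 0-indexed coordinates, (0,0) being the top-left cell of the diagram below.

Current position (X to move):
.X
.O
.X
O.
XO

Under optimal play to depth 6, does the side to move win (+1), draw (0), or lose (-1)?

value(.X/.O/.X/O./XO, X) = 0

[.X/.O/.X/O./XO] X move#1: (0,0):+0/XX/.O/.X/O./XO*, (1,0):+0/.X/XO/.X/O./XO, (2,0):+0/.X/.O/XX/O./XO, (3,1):+0/.X/.O/.X/OX/XO
[XX/.O/.X/O./XO] O move#2: (1,0):+0/XX/OO/.X/O./XO*, (2,0):+0/XX/.O/OX/O./XO, (3,1):+0/XX/.O/.X/OO/XO
[XX/OO/.X/O./XO] X move#3: (2,0):+0/XX/OO/XX/O./XO*, (3,1):-1/XX/OO/.X/OX/XO
[XX/OO/XX/O./XO] O move#4: (3,1):+0/XX/OO/XX/OO/XO*
[XX/OO/XX/OO/XO] end (terminal +0, X#5); searched .X/.O/.X/O./XO to 6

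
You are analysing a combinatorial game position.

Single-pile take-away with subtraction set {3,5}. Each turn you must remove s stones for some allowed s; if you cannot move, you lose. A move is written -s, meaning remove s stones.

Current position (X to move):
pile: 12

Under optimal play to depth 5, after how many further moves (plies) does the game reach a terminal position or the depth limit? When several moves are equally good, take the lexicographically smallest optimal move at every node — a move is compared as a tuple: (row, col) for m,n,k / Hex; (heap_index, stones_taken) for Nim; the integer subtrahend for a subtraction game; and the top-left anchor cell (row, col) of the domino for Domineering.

p1 X@[12]: -3[9]+1* -5[7]-1
p2 O@[9]: -3[6]-1* -5[4]-1
p3 X@[6]: -3[3]-1 -5[1]+1*
p4 O@[1] terminal -1; root [12] d5

PV length from [12]: 3 plies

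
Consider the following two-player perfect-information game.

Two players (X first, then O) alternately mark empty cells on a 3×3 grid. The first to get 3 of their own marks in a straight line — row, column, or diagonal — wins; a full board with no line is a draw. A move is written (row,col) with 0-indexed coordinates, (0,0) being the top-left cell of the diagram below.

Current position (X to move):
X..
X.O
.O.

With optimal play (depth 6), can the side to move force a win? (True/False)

ply 1, X at X../X.O/.O. | (0,1)=+1→XX./X.O/.O.*; (0,2)=+1→X.X/X.O/.O.; (1,1)=+1→X../XXO/.O.; (2,0)=+1→X../X.O/XO.; (2,2)=+1→X../X.O/.OX
ply 2, O at XX./X.O/.O. | (0,2)=-1→XXO/X.O/.O.*; (1,1)=-1→XX./XOO/.O.; (2,0)=-1→XX./X.O/OO.; (2,2)=-1→XX./X.O/.OO
ply 3, X at XXO/X.O/.O. | (1,1)=-1→XXO/XXO/.O.; (2,0)=+1→XXO/X.O/XO.*; (2,2)=+1→XXO/X.O/.OX
ply 4: XXO/X.O/XO. is terminal -1 (O); from X../X.O/.O. depth 6

X winning at [X../X.O/.O.]: True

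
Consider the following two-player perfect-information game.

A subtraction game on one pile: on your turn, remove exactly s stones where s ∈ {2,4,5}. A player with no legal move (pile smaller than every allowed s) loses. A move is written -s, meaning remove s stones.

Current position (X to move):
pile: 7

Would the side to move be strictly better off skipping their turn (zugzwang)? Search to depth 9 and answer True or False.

zugzwang(7, X) = True

ply 1, X at 7 | -2=-1→5*; -4=-1→3; -5=-1→2
ply 2, O at 5 | -2=-1→3; -4=+1→1*; -5=+1→0
ply 3: 1 is terminal -1 (X); from 7 depth 9
if X skipped the turn, O would face:
~ ply 1, O at 7 | -2=-1→5*; -4=-1→3; -5=-1→2
~ ply 2, X at 5 | -2=-1→3; -4=+1→1*; -5=+1→0
~ ply 3: 1 is terminal -1 (O); from 7 depth 9
compare (X): move=-1 vs pass=+1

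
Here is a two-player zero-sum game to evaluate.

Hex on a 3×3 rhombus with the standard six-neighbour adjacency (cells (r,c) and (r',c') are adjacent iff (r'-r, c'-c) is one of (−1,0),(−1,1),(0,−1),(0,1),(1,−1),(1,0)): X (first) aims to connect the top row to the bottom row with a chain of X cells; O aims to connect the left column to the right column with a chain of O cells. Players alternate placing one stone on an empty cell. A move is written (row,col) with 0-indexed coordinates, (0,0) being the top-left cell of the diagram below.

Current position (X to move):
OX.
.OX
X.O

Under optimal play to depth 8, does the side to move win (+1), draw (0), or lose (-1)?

value(OX./.OX/X.O, X) = +1

p1 X@[OX./.OX/X.O]: (0,2)[OXX/.OX/X.O]+1* (1,0)[OX./XOX/X.O]+1 (2,1)[OX./.OX/XXO]+1
p2 O@[OXX/.OX/X.O]: (1,0)[OXX/OOX/X.O]-1* (2,1)[OXX/.OX/XOO]-1
p3 X@[OXX/OOX/X.O]: (2,1)[OXX/OOX/XXO]+1*
p4 O@[OXX/OOX/XXO] terminal -1; root [OX./.OX/X.O] d8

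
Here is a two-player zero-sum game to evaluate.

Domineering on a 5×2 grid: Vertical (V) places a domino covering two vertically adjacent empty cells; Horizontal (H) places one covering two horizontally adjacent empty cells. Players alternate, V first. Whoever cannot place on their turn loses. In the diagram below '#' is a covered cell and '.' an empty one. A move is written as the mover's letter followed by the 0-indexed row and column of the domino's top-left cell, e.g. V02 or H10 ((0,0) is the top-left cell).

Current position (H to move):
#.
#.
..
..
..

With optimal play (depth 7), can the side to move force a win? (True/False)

p1 H@[#./#./../../..]: H20[#./#./##/../..]-1 H30[#./#./../##/..]+1* H40[#./#./../../##]-1
p2 V@[#./#./../##/..]: V01[##/##/../##/..]-1* V11[#./##/.#/##/..]-1
p3 H@[##/##/../##/..]: H20[##/##/##/##/..]+1* H40[##/##/../##/##]+1
p4 V@[##/##/##/##/..] terminal -1; root [#./#./../../..] d7

H winning at [#./#./../../..]: True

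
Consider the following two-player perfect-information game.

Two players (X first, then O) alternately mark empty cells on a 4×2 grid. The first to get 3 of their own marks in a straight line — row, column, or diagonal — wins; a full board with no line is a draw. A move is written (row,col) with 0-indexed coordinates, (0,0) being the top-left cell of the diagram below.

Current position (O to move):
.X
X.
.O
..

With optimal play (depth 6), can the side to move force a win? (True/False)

ply 1, O at .X/X./.O/.. | (0,0)=+0→OX/X./.O/..*; (1,1)=+0→.X/XO/.O/..; (2,0)=+0→.X/X./OO/..; (3,0)=+0→.X/X./.O/O.; (3,1)=+0→.X/X./.O/.O
ply 2, X at OX/X./.O/.. | (1,1)=+0→OX/XX/.O/..*; (2,0)=+0→OX/X./XO/..; (3,0)=+0→OX/X./.O/X.; (3,1)=+0→OX/X./.O/.X
ply 3, O at OX/XX/.O/.. | (2,0)=+0→OX/XX/OO/..*; (3,0)=+0→OX/XX/.O/O.; (3,1)=+0→OX/XX/.O/.O
ply 4, X at OX/XX/OO/.. | (3,0)=+0→OX/XX/OO/X.*; (3,1)=+0→OX/XX/OO/.X
ply 5, O at OX/XX/OO/X. | (3,1)=+0→OX/XX/OO/XO*
ply 6: OX/XX/OO/XO is terminal +0 (X); from .X/X./.O/.. depth 6

O winning at [.X/X./.O/..]: False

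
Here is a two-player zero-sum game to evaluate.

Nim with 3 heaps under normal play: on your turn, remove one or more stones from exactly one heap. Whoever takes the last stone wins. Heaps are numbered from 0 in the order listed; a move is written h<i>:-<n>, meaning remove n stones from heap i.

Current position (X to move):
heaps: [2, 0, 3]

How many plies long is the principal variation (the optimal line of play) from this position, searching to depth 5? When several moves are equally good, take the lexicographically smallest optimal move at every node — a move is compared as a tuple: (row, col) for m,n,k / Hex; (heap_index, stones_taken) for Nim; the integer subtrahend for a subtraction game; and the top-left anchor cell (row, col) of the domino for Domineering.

PV length from [(2,0,3)]: 5 plies

ply 1, X at (2,0,3) | h0:-1=-1→(1,0,3); h0:-2=-1→(0,0,3); h2:-1=+1→(2,0,2)*; h2:-2=-1→(2,0,1); h2:-3=-1→(2,0,0)
ply 2, O at (2,0,2) | h0:-1=-1→(1,0,2)*; h0:-2=-1→(0,0,2); h2:-1=-1→(2,0,1); h2:-2=-1→(2,0,0)
ply 3, X at (1,0,2) | h0:-1=-1→(0,0,2); h2:-1=+1→(1,0,1)*; h2:-2=-1→(1,0,0)
ply 4, O at (1,0,1) | h0:-1=-1→(0,0,1)*; h2:-1=-1→(1,0,0)
ply 5, X at (0,0,1) | h2:-1=+1→(0,0,0)*
ply 6: (0,0,0) is terminal -1 (O); from (2,0,3) depth 5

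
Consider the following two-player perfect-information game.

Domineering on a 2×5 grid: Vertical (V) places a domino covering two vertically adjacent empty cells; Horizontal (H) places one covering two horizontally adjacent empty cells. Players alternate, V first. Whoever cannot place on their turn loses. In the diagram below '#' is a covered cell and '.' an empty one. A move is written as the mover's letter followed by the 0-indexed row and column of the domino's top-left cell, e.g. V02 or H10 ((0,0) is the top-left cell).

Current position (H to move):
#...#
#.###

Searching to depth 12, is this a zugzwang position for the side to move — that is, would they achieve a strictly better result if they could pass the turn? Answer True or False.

ply 1, H at #...#/#.### | H01=+1→###.#/#.###*; H02=-1→#.###/#.###
ply 2: ###.#/#.### is terminal -1 (V); from #...#/#.### depth 12
pass branch (V moves first from the same position):
  | ply 1, V at #...#/#.### | V01=-1→##..#/#####*
  | ply 2, H at ##..#/##### | H02=+1→#####/#####*
  | ply 3: #####/##### is terminal -1 (V); from #...#/#.### depth 12
H moving scores +1; H passing scores +1

zugzwang(#...#/#.###, H) = False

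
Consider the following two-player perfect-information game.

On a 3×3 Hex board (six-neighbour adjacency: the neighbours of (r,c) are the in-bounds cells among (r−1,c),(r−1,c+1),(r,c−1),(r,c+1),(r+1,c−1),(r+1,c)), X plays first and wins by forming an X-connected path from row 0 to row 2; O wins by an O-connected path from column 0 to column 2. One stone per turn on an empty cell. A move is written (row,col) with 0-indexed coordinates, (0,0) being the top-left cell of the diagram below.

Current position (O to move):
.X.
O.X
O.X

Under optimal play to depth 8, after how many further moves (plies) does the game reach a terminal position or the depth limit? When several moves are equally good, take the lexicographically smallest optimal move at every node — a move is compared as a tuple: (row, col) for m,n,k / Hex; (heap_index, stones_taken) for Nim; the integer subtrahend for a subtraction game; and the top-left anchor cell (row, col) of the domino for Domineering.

p1 O@[.X./O.X/O.X]: (0,0)[OX./O.X/O.X]-1* (0,2)[.XO/O.X/O.X]-1 (1,1)[.X./OOX/O.X]-1 (2,1)[.X./O.X/OOX]-1
p2 X@[OX./O.X/O.X]: (0,2)[OXX/O.X/O.X]+1* (1,1)[OX./OXX/O.X]+1 (2,1)[OX./O.X/OXX]+1
p3 O@[OXX/O.X/O.X] terminal -1; root [.X./O.X/O.X] d8

PV length from [.X./O.X/O.X]: 2 plies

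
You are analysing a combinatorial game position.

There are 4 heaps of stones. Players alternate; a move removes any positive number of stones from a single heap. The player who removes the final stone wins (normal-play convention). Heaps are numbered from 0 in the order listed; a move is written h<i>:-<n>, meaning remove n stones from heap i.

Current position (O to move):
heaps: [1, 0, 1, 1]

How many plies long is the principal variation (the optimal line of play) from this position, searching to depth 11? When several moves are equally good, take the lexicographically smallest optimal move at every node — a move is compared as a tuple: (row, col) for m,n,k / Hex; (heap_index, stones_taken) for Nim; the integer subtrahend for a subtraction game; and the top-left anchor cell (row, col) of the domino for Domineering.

[(1,0,1,1)] O move#1: h0:-1:+1/(0,0,1,1)*, h2:-1:+1/(1,0,0,1), h3:-1:+1/(1,0,1,0)
[(0,0,1,1)] X move#2: h2:-1:-1/(0,0,0,1)*, h3:-1:-1/(0,0,1,0)
[(0,0,0,1)] O move#3: h3:-1:+1/(0,0,0,0)*
[(0,0,0,0)] end (terminal -1, X#4); searched (1,0,1,1) to 11

PV length from [(1,0,1,1)]: 3 plies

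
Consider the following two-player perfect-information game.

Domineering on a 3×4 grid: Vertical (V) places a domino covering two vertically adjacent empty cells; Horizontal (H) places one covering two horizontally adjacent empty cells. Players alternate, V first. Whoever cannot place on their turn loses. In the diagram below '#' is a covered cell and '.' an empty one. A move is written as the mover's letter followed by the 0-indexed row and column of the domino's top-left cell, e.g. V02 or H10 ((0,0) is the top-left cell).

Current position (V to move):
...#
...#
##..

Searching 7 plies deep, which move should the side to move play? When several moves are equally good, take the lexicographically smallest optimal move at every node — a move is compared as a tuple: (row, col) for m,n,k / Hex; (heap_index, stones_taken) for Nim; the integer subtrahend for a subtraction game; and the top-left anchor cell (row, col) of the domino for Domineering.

ply 1, V at ...#/...#/##.. | V00=-1→#..#/#..#/##..; V01=+1→.#.#/.#.#/##..*; V02=-1→..##/..##/##..; V12=-1→...#/..##/###.
ply 2, H at .#.#/.#.#/##.. | H22=-1→.#.#/.#.#/####*
ply 3, V at .#.#/.#.#/#### | V00=+1→##.#/##.#/####*; V02=+1→.###/.###/####
ply 4: ##.#/##.#/#### is terminal -1 (H); from ...#/...#/##.. depth 7

V's best at [...#/...#/##..]: V01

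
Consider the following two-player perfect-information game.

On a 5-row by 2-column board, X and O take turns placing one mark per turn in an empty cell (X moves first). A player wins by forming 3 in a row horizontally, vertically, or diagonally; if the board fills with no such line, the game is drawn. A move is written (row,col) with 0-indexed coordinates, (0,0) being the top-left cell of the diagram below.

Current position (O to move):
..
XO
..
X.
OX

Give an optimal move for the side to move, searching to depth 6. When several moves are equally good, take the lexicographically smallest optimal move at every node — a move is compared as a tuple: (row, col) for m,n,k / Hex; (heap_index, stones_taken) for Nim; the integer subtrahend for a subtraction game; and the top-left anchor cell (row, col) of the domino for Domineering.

[../XO/../X./OX] O move#1: (0,0):-1/O./XO/../X./OX, (0,1):-1/.O/XO/../X./OX, (2,0):+0/../XO/O./X./OX*, (2,1):-1/../XO/.O/X./OX, (3,1):-1/../XO/../XO/OX
[../XO/O./X./OX] X move#2: (0,0):-1/X./XO/O./X./OX, (0,1):+0/.X/XO/O./X./OX*, (2,1):+0/../XO/OX/X./OX, (3,1):+0/../XO/O./XX/OX
[.X/XO/O./X./OX] O move#3: (0,0):+0/OX/XO/O./X./OX*, (2,1):+0/.X/XO/OO/X./OX, (3,1):+0/.X/XO/O./XO/OX
[OX/XO/O./X./OX] X move#4: (2,1):+0/OX/XO/OX/X./OX*, (3,1):+0/OX/XO/O./XX/OX
[OX/XO/OX/X./OX] O move#5: (3,1):+0/OX/XO/OX/XO/OX*
[OX/XO/OX/XO/OX] end (terminal +0, X#6); searched ../XO/../X./OX to 6

O's best at [../XO/../X./OX]: (2,0)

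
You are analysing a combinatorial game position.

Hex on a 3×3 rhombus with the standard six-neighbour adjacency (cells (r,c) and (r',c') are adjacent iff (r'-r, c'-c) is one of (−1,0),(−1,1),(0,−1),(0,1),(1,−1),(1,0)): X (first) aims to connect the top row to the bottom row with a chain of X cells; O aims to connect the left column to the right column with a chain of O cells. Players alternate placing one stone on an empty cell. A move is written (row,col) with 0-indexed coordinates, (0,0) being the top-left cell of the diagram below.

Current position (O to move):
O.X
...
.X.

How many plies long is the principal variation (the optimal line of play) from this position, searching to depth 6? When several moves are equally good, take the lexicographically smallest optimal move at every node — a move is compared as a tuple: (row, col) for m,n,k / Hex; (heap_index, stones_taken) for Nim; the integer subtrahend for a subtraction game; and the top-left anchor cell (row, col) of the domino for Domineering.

PV length from [O.X/.../.X.]: 4 plies

[O.X/.../.X.] O move#1: (0,1):-1/OOX/.../.X.*, (1,0):-1/O.X/O../.X., (1,1):-1/O.X/.O./.X., (1,2):-1/O.X/..O/.X., (2,0):-1/O.X/.../OX., (2,2):-1/O.X/.../.XO
[OOX/.../.X.] X move#2: (1,0):+1/OOX/X../.X.*, (1,1):+1/OOX/.X./.X., (1,2):+1/OOX/..X/.X., (2,0):+1/OOX/.../XX., (2,2):+1/OOX/.../.XX
[OOX/X../.X.] O move#3: (1,1):-1/OOX/XO./.X.*, (1,2):-1/OOX/X.O/.X., (2,0):-1/OOX/X../OX., (2,2):-1/OOX/X../.XO
[OOX/XO./.X.] X move#4: (1,2):+1/OOX/XOX/.X.*, (2,0):-1/OOX/XO./XX., (2,2):-1/OOX/XO./.XX
[OOX/XOX/.X.] end (terminal -1, O#5); searched O.X/.../.X. to 6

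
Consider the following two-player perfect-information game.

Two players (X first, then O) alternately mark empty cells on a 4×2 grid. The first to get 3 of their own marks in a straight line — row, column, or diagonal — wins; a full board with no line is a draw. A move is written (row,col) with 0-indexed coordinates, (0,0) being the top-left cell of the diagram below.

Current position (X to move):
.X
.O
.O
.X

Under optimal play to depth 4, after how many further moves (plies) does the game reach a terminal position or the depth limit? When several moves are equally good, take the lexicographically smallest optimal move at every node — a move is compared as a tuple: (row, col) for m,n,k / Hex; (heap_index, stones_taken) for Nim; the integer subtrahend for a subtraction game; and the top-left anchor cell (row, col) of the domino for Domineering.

PV length from [.X/.O/.O/.X]: 4 plies

[.X/.O/.O/.X] X move#1: (0,0):+0/XX/.O/.O/.X*, (1,0):+0/.X/XO/.O/.X, (2,0):+0/.X/.O/XO/.X, (3,0):+0/.X/.O/.O/XX
[XX/.O/.O/.X] O move#2: (1,0):+0/XX/OO/.O/.X*, (2,0):+0/XX/.O/OO/.X, (3,0):+0/XX/.O/.O/OX
[XX/OO/.O/.X] X move#3: (2,0):+0/XX/OO/XO/.X*, (3,0):+0/XX/OO/.O/XX
[XX/OO/XO/.X] O move#4: (3,0):+0/XX/OO/XO/OX*
[XX/OO/XO/OX] end (terminal +0, X#5); searched .X/.O/.O/.X to 4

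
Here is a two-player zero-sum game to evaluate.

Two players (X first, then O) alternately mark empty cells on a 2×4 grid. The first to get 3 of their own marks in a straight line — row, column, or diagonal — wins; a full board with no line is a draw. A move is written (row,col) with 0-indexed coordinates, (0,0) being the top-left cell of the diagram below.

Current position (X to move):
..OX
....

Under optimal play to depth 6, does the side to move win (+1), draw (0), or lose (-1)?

p1 X@[..OX/....]: (0,0)[X.OX/....]+0* (0,1)[.XOX/....]+0 (1,0)[..OX/X...]+0 (1,1)[..OX/.X..]+0 (1,2)[..OX/..X.]+0 (1,3)[..OX/...X]+0
p2 O@[X.OX/....]: (0,1)[XOOX/....]+0* (1,0)[X.OX/O...]+0 (1,1)[X.OX/.O..]+0 (1,2)[X.OX/..O.]+0 (1,3)[X.OX/...O]+0
p3 X@[XOOX/....]: (1,0)[XOOX/X...]+0* (1,1)[XOOX/.X..]+0 (1,2)[XOOX/..X.]+0 (1,3)[XOOX/...X]+0
p4 O@[XOOX/X...]: (1,1)[XOOX/XO..]+0* (1,2)[XOOX/X.O.]+0 (1,3)[XOOX/X..O]+0
p5 X@[XOOX/XO..]: (1,2)[XOOX/XOX.]+0* (1,3)[XOOX/XO.X]+0
p6 O@[XOOX/XOX.]: (1,3)[XOOX/XOXO]+0*
p7 X@[XOOX/XOXO] terminal +0; root [..OX/....] d6

value(..OX/...., X) = 0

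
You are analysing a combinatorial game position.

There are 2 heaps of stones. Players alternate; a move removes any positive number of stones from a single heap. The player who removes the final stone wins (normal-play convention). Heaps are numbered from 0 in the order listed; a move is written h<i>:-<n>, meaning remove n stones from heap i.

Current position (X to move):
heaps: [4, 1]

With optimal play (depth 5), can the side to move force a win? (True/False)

X winning at [(4,1)]: True

p1 X@[(4,1)]: h0:-1[(3,1)]-1 h0:-2[(2,1)]-1 h0:-3[(1,1)]+1* h0:-4[(0,1)]-1 h1:-1[(4,0)]-1
p2 O@[(1,1)]: h0:-1[(0,1)]-1* h1:-1[(1,0)]-1
p3 X@[(0,1)]: h1:-1[(0,0)]+1*
p4 O@[(0,0)] terminal -1; root [(4,1)] d5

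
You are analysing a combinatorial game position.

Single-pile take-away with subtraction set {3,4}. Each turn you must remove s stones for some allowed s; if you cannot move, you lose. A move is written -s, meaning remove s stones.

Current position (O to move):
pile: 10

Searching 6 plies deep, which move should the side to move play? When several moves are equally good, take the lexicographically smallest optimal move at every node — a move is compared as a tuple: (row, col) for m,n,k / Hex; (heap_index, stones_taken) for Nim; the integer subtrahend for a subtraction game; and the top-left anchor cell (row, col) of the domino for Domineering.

O's best at [10]: -3

ply 1, O at 10 | -3=+1→7*; -4=-1→6
ply 2, X at 7 | -3=-1→4*; -4=-1→3
ply 3, O at 4 | -3=+1→1*; -4=+1→0
ply 4: 1 is terminal -1 (X); from 10 depth 6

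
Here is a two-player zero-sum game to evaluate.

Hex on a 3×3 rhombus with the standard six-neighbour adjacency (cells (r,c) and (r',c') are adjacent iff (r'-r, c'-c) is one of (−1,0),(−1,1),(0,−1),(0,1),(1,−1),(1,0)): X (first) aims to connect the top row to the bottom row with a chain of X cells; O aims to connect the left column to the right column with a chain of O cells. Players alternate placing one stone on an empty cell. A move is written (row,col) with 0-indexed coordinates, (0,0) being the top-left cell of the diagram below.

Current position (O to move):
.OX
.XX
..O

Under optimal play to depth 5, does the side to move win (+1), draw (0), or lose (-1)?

value(.OX/.XX/..O, O) = -1

ply 1, O at .OX/.XX/..O | (0,0)=-1→OOX/.XX/..O*; (1,0)=-1→.OX/OXX/..O; (2,0)=-1→.OX/.XX/O.O; (2,1)=-1→.OX/.XX/.OO
ply 2, X at OOX/.XX/..O | (1,0)=+1→OOX/XXX/..O*; (2,0)=+1→OOX/.XX/X.O; (2,1)=+1→OOX/.XX/.XO
ply 3, O at OOX/XXX/..O | (2,0)=-1→OOX/XXX/O.O*; (2,1)=-1→OOX/XXX/.OO
ply 4, X at OOX/XXX/O.O | (2,1)=+1→OOX/XXX/OXO*
ply 5: OOX/XXX/OXO is terminal -1 (O); from .OX/.XX/..O depth 5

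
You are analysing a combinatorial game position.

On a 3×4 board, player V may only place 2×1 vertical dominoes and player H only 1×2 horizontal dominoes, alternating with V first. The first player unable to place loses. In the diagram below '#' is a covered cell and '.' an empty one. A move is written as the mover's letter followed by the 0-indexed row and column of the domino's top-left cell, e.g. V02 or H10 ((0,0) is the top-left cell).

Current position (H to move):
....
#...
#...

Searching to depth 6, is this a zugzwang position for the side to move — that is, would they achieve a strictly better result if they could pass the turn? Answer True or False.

zugzwang(..../#.../#..., H) = False

[..../#.../#...] H move#1: H00:-1/##../#.../#..., H01:-1/.##./#.../#..., H02:-1/..##/#.../#..., H11:+1/..../###./#...*, H12:+1/..../#.##/#..., H21:-1/..../#.../###., H22:-1/..../#.../#.##
[..../###./#...] V move#2: V03:-1/...#/####/#...*, V13:-1/..../####/#..#
[...#/####/#...] H move#3: H00:+1/##.#/####/#...*, H01:+1/.###/####/#..., H21:+1/...#/####/###., H22:+1/...#/####/#.##
[##.#/####/#...] end (terminal -1, V#4); searched ..../#.../#... to 6
if H skipped the turn, V would face:
~ [..../#.../#...] V move#1: V01:-1/.#../##../#..., V02:+1/..#./#.#./#...*, V03:-1/...#/#..#/#..., V11:-1/..../##../##.., V12:+1/..../#.#./#.#., V13:-1/..../#..#/#..#
~ [..#./#.#./#...] H move#2: H00:-1/###./#.#./#...*, H21:-1/..#./#.#./###., H22:-1/..#./#.#./#.##
~ [###./#.#./#...] V move#3: V03:-1/####/#.##/#..., V11:+1/###./###./##..*, V13:-1/###./#.##/#..#
~ [###./###./##..] H move#4: H22:-1/###./###./####*
~ [###./###./####] V move#5: V03:+1/####/####/####*
~ [####/####/####] end (terminal -1, H#6); searched ..../#.../#... to 6
compare (H): move=+1 vs pass=-1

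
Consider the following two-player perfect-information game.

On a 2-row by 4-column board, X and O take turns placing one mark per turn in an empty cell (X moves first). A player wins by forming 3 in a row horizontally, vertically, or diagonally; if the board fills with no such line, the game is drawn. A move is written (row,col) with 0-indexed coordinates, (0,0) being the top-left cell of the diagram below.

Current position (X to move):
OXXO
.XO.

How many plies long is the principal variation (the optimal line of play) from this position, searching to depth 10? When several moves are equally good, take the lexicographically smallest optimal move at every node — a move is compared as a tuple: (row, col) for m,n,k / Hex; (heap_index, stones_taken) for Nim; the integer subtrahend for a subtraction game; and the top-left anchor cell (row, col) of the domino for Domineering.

PV length from [OXXO/.XO.]: 2 plies

[OXXO/.XO.] X move#1: (1,0):+0/OXXO/XXO.*, (1,3):+0/OXXO/.XOX
[OXXO/XXO.] O move#2: (1,3):+0/OXXO/XXOO*
[OXXO/XXOO] end (terminal +0, X#3); searched OXXO/.XO. to 10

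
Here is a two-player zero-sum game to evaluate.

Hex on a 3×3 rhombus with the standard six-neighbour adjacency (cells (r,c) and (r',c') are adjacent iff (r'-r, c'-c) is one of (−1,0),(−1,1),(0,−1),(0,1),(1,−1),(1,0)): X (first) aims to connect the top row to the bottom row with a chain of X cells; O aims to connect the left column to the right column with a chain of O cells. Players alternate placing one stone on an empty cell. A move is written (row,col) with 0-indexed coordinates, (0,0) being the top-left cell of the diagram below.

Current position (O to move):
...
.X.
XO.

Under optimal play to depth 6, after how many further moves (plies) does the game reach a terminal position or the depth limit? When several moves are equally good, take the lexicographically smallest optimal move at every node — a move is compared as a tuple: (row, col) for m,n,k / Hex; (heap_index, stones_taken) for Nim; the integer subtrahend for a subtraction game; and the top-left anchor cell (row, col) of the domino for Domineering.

PV length from [.../.X./XO.]: 2 plies

p1 O@[.../.X./XO.]: (0,0)[O../.X./XO.]-1* (0,1)[.O./.X./XO.]-1 (0,2)[..O/.X./XO.]-1 (1,0)[.../OX./XO.]-1 (1,2)[.../.XO/XO.]-1 (2,2)[.../.X./XOO]-1
p2 X@[O../.X./XO.]: (0,1)[OX./.X./XO.]+1* (0,2)[O.X/.X./XO.]+1 (1,0)[O../XX./XO.]+1 (1,2)[O../.XX/XO.]+1 (2,2)[O../.X./XOX]+1
p3 O@[OX./.X./XO.] terminal -1; root [.../.X./XO.] d6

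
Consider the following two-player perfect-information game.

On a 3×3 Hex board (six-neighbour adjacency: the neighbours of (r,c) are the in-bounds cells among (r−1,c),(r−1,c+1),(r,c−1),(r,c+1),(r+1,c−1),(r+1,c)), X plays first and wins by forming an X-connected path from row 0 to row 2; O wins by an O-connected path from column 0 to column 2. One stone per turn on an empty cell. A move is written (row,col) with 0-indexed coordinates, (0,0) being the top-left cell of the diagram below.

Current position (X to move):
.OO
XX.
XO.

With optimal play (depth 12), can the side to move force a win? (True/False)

X winning at [.OO/XX./XO.]: True

p1 X@[.OO/XX./XO.]: (0,0)[XOO/XX./XO.]+1* (1,2)[.OO/XXX/XO.]-1 (2,2)[.OO/XX./XOX]-1
p2 O@[XOO/XX./XO.] terminal -1; root [.OO/XX./XO.] d12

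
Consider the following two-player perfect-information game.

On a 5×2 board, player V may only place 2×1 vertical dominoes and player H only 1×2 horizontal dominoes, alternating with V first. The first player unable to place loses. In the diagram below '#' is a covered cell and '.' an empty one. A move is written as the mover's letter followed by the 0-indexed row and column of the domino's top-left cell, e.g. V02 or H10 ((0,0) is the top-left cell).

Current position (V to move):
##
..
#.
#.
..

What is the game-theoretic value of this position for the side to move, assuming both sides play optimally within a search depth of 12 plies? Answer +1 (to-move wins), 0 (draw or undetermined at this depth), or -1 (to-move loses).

value(##/../#./#./.., V) = -1

ply 1, V at ##/../#./#./.. | V11=-1→##/.#/##/#./..*; V21=-1→##/../##/##/..; V31=-1→##/../#./##/.#
ply 2, H at ##/.#/##/#./.. | H40=+1→##/.#/##/#./##*
ply 3: ##/.#/##/#./## is terminal -1 (V); from ##/../#./#./.. depth 12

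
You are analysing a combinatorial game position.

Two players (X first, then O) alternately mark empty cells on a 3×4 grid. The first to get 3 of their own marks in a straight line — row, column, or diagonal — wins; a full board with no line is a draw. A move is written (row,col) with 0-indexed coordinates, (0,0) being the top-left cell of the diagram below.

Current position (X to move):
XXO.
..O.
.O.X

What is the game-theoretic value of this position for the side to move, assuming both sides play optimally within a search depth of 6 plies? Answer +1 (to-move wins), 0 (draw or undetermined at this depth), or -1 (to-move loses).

[XXO./..O./.O.X] X move#1: (0,3):-1/XXOX/..O./.O.X*, (1,0):-1/XXO./X.O./.O.X, (1,1):-1/XXO./.XO./.O.X, (1,3):-1/XXO./..OX/.O.X, (2,0):-1/XXO./..O./XO.X, (2,2):-1/XXO./..O./.OXX
[XXOX/..O./.O.X] O move#2: (1,0):-1/XXOX/O.O./.O.X, (1,1):-1/XXOX/.OO./.O.X, (1,3):+1/XXOX/..OO/.O.X*, (2,0):-1/XXOX/..O./OO.X, (2,2):+1/XXOX/..O./.OOX
[XXOX/..OO/.O.X] X move#3: (1,0):-1/XXOX/X.OO/.O.X*, (1,1):-1/XXOX/.XOO/.O.X, (2,0):-1/XXOX/..OO/XO.X, (2,2):-1/XXOX/..OO/.OXX
[XXOX/X.OO/.O.X] O move#4: (1,1):+1/XXOX/XOOO/.O.X*, (2,0):+1/XXOX/X.OO/OO.X, (2,2):+1/XXOX/X.OO/.OOX
[XXOX/XOOO/.O.X] end (terminal -1, X#5); searched XXO./..O./.O.X to 6

value(XXO./..O./.O.X, X) = -1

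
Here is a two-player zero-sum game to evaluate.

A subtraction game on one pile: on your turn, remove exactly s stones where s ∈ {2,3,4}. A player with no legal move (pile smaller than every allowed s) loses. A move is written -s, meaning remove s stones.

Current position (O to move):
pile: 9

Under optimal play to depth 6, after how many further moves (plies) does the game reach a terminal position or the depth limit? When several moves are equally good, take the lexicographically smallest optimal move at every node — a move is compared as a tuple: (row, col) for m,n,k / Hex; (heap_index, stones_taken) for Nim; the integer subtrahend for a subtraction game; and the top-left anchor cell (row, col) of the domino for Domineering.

PV length from [9]: 3 plies

[9] O move#1: -2:+1/7*, -3:+1/6, -4:-1/5
[7] X move#2: -2:-1/5*, -3:-1/4, -4:-1/3
[5] O move#3: -2:-1/3, -3:-1/2, -4:+1/1*
[1] end (terminal -1, X#4); searched 9 to 6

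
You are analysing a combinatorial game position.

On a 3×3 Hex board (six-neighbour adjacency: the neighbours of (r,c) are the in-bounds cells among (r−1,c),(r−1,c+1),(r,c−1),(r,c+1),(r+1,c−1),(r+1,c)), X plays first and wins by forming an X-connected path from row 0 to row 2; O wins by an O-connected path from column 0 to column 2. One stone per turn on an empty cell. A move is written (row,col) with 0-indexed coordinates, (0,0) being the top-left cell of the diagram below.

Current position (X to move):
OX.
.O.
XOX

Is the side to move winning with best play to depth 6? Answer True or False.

[OX./.O./XOX] X move#1: (0,2):+1/OXX/.O./XOX*, (1,0):+1/OX./XO./XOX, (1,2):+1/OX./.OX/XOX
[OXX/.O./XOX] O move#2: (1,0):-1/OXX/OO./XOX*, (1,2):-1/OXX/.OO/XOX
[OXX/OO./XOX] X move#3: (1,2):+1/OXX/OOX/XOX*
[OXX/OOX/XOX] end (terminal -1, O#4); searched OX./.O./XOX to 6

X winning at [OX./.O./XOX]: True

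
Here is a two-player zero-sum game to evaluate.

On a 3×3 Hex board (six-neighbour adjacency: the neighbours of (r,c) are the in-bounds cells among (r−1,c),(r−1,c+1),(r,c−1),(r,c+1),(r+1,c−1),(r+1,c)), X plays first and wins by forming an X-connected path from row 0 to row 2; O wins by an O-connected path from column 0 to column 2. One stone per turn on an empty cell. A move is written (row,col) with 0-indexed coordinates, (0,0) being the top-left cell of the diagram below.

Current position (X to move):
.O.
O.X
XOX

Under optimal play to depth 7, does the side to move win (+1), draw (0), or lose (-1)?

[.O./O.X/XOX] X move#1: (0,0):-1/XO./O.X/XOX, (0,2):+1/.OX/O.X/XOX*, (1,1):-1/.O./OXX/XOX
[.OX/O.X/XOX] end (terminal -1, O#2); searched .O./O.X/XOX to 7

value(.O./O.X/XOX, X) = +1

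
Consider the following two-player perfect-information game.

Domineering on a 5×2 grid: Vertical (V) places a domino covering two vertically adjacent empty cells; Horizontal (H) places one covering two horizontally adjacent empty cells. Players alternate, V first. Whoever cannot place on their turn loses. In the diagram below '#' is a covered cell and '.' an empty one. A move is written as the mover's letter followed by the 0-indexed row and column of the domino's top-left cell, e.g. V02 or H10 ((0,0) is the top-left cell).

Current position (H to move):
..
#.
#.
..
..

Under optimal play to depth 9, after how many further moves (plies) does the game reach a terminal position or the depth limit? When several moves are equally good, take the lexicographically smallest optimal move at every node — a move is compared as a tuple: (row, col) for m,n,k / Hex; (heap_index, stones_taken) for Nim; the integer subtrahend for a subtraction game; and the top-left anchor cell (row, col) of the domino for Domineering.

PV length from [../#./#./../..]: 3 plies

ply 1, H at ../#./#./../.. | H00=-1→##/#./#./../..; H30=+1→../#./#./##/..*; H40=+1→../#./#./../##
ply 2, V at ../#./#./##/.. | V01=-1→.#/##/#./##/..*; V11=-1→../##/##/##/..
ply 3, H at .#/##/#./##/.. | H40=+1→.#/##/#./##/##*
ply 4: .#/##/#./##/## is terminal -1 (V); from ../#./#./../.. depth 9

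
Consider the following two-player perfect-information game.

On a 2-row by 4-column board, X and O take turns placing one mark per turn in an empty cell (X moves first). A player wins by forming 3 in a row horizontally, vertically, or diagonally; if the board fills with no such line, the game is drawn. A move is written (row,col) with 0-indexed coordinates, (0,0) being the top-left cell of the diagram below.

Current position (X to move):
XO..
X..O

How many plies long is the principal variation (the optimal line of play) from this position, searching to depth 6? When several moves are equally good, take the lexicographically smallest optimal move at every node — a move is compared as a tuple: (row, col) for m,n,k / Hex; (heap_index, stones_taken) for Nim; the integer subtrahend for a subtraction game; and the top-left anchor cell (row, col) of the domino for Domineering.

ply 1, X at XO../X..O | (0,2)=+0→XOX./X..O*; (0,3)=+0→XO.X/X..O; (1,1)=+0→XO../XX.O; (1,2)=+0→XO../X.XO
ply 2, O at XOX./X..O | (0,3)=+0→XOXO/X..O*; (1,1)=+0→XOX./XO.O; (1,2)=+0→XOX./X.OO
ply 3, X at XOXO/X..O | (1,1)=+0→XOXO/XX.O*; (1,2)=+0→XOXO/X.XO
ply 4, O at XOXO/XX.O | (1,2)=+0→XOXO/XXOO*
ply 5: XOXO/XXOO is terminal +0 (X); from XO../X..O depth 6

PV length from [XO../X..O]: 4 plies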